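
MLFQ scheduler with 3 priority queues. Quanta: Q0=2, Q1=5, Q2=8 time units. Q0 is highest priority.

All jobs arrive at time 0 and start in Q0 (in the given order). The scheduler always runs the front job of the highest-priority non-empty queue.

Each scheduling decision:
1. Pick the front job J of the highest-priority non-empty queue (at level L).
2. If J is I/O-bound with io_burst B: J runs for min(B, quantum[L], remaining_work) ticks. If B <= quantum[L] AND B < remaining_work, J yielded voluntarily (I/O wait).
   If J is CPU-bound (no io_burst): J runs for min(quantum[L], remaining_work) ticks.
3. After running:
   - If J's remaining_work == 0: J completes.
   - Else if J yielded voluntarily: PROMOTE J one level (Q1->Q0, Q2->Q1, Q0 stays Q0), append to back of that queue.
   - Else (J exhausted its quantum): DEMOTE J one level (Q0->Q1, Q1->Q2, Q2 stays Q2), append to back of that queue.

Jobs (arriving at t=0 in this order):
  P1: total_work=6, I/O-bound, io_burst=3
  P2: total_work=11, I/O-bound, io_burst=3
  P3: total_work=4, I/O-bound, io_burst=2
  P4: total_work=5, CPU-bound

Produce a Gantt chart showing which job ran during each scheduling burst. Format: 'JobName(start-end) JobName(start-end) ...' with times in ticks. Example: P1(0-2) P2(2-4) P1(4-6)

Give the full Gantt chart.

t=0-2: P1@Q0 runs 2, rem=4, quantum used, demote→Q1. Q0=[P2,P3,P4] Q1=[P1] Q2=[]
t=2-4: P2@Q0 runs 2, rem=9, quantum used, demote→Q1. Q0=[P3,P4] Q1=[P1,P2] Q2=[]
t=4-6: P3@Q0 runs 2, rem=2, I/O yield, promote→Q0. Q0=[P4,P3] Q1=[P1,P2] Q2=[]
t=6-8: P4@Q0 runs 2, rem=3, quantum used, demote→Q1. Q0=[P3] Q1=[P1,P2,P4] Q2=[]
t=8-10: P3@Q0 runs 2, rem=0, completes. Q0=[] Q1=[P1,P2,P4] Q2=[]
t=10-13: P1@Q1 runs 3, rem=1, I/O yield, promote→Q0. Q0=[P1] Q1=[P2,P4] Q2=[]
t=13-14: P1@Q0 runs 1, rem=0, completes. Q0=[] Q1=[P2,P4] Q2=[]
t=14-17: P2@Q1 runs 3, rem=6, I/O yield, promote→Q0. Q0=[P2] Q1=[P4] Q2=[]
t=17-19: P2@Q0 runs 2, rem=4, quantum used, demote→Q1. Q0=[] Q1=[P4,P2] Q2=[]
t=19-22: P4@Q1 runs 3, rem=0, completes. Q0=[] Q1=[P2] Q2=[]
t=22-25: P2@Q1 runs 3, rem=1, I/O yield, promote→Q0. Q0=[P2] Q1=[] Q2=[]
t=25-26: P2@Q0 runs 1, rem=0, completes. Q0=[] Q1=[] Q2=[]

Answer: P1(0-2) P2(2-4) P3(4-6) P4(6-8) P3(8-10) P1(10-13) P1(13-14) P2(14-17) P2(17-19) P4(19-22) P2(22-25) P2(25-26)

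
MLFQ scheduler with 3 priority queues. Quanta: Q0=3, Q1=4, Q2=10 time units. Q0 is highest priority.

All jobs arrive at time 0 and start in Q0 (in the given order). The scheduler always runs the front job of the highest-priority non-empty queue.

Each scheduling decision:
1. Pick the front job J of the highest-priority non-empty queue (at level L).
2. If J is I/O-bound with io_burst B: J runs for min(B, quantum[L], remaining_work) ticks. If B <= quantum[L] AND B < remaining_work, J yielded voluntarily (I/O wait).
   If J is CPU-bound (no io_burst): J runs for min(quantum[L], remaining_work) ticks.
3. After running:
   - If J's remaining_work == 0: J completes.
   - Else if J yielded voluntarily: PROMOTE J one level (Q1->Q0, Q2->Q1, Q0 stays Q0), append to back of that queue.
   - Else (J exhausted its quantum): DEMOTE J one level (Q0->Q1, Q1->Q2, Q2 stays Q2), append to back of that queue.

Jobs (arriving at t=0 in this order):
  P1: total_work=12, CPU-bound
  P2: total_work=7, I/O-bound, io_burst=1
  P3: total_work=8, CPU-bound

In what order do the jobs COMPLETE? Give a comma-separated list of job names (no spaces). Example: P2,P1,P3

t=0-3: P1@Q0 runs 3, rem=9, quantum used, demote→Q1. Q0=[P2,P3] Q1=[P1] Q2=[]
t=3-4: P2@Q0 runs 1, rem=6, I/O yield, promote→Q0. Q0=[P3,P2] Q1=[P1] Q2=[]
t=4-7: P3@Q0 runs 3, rem=5, quantum used, demote→Q1. Q0=[P2] Q1=[P1,P3] Q2=[]
t=7-8: P2@Q0 runs 1, rem=5, I/O yield, promote→Q0. Q0=[P2] Q1=[P1,P3] Q2=[]
t=8-9: P2@Q0 runs 1, rem=4, I/O yield, promote→Q0. Q0=[P2] Q1=[P1,P3] Q2=[]
t=9-10: P2@Q0 runs 1, rem=3, I/O yield, promote→Q0. Q0=[P2] Q1=[P1,P3] Q2=[]
t=10-11: P2@Q0 runs 1, rem=2, I/O yield, promote→Q0. Q0=[P2] Q1=[P1,P3] Q2=[]
t=11-12: P2@Q0 runs 1, rem=1, I/O yield, promote→Q0. Q0=[P2] Q1=[P1,P3] Q2=[]
t=12-13: P2@Q0 runs 1, rem=0, completes. Q0=[] Q1=[P1,P3] Q2=[]
t=13-17: P1@Q1 runs 4, rem=5, quantum used, demote→Q2. Q0=[] Q1=[P3] Q2=[P1]
t=17-21: P3@Q1 runs 4, rem=1, quantum used, demote→Q2. Q0=[] Q1=[] Q2=[P1,P3]
t=21-26: P1@Q2 runs 5, rem=0, completes. Q0=[] Q1=[] Q2=[P3]
t=26-27: P3@Q2 runs 1, rem=0, completes. Q0=[] Q1=[] Q2=[]

Answer: P2,P1,P3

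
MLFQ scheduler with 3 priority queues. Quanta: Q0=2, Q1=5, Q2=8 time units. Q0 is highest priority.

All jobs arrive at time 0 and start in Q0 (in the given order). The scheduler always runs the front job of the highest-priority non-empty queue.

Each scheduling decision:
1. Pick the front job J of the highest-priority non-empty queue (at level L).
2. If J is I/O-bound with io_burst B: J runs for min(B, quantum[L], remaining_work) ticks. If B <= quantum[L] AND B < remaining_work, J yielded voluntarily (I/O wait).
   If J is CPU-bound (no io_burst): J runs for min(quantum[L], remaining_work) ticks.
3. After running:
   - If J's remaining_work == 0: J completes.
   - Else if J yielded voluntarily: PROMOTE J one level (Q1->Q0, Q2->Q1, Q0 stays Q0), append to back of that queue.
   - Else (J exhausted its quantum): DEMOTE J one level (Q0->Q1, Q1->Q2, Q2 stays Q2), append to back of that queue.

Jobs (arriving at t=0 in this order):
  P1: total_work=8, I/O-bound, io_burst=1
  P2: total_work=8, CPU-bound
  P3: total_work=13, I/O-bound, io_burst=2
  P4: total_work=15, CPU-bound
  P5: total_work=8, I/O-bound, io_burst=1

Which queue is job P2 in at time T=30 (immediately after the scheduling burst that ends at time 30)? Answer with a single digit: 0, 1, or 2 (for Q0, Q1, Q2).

t=0-1: P1@Q0 runs 1, rem=7, I/O yield, promote→Q0. Q0=[P2,P3,P4,P5,P1] Q1=[] Q2=[]
t=1-3: P2@Q0 runs 2, rem=6, quantum used, demote→Q1. Q0=[P3,P4,P5,P1] Q1=[P2] Q2=[]
t=3-5: P3@Q0 runs 2, rem=11, I/O yield, promote→Q0. Q0=[P4,P5,P1,P3] Q1=[P2] Q2=[]
t=5-7: P4@Q0 runs 2, rem=13, quantum used, demote→Q1. Q0=[P5,P1,P3] Q1=[P2,P4] Q2=[]
t=7-8: P5@Q0 runs 1, rem=7, I/O yield, promote→Q0. Q0=[P1,P3,P5] Q1=[P2,P4] Q2=[]
t=8-9: P1@Q0 runs 1, rem=6, I/O yield, promote→Q0. Q0=[P3,P5,P1] Q1=[P2,P4] Q2=[]
t=9-11: P3@Q0 runs 2, rem=9, I/O yield, promote→Q0. Q0=[P5,P1,P3] Q1=[P2,P4] Q2=[]
t=11-12: P5@Q0 runs 1, rem=6, I/O yield, promote→Q0. Q0=[P1,P3,P5] Q1=[P2,P4] Q2=[]
t=12-13: P1@Q0 runs 1, rem=5, I/O yield, promote→Q0. Q0=[P3,P5,P1] Q1=[P2,P4] Q2=[]
t=13-15: P3@Q0 runs 2, rem=7, I/O yield, promote→Q0. Q0=[P5,P1,P3] Q1=[P2,P4] Q2=[]
t=15-16: P5@Q0 runs 1, rem=5, I/O yield, promote→Q0. Q0=[P1,P3,P5] Q1=[P2,P4] Q2=[]
t=16-17: P1@Q0 runs 1, rem=4, I/O yield, promote→Q0. Q0=[P3,P5,P1] Q1=[P2,P4] Q2=[]
t=17-19: P3@Q0 runs 2, rem=5, I/O yield, promote→Q0. Q0=[P5,P1,P3] Q1=[P2,P4] Q2=[]
t=19-20: P5@Q0 runs 1, rem=4, I/O yield, promote→Q0. Q0=[P1,P3,P5] Q1=[P2,P4] Q2=[]
t=20-21: P1@Q0 runs 1, rem=3, I/O yield, promote→Q0. Q0=[P3,P5,P1] Q1=[P2,P4] Q2=[]
t=21-23: P3@Q0 runs 2, rem=3, I/O yield, promote→Q0. Q0=[P5,P1,P3] Q1=[P2,P4] Q2=[]
t=23-24: P5@Q0 runs 1, rem=3, I/O yield, promote→Q0. Q0=[P1,P3,P5] Q1=[P2,P4] Q2=[]
t=24-25: P1@Q0 runs 1, rem=2, I/O yield, promote→Q0. Q0=[P3,P5,P1] Q1=[P2,P4] Q2=[]
t=25-27: P3@Q0 runs 2, rem=1, I/O yield, promote→Q0. Q0=[P5,P1,P3] Q1=[P2,P4] Q2=[]
t=27-28: P5@Q0 runs 1, rem=2, I/O yield, promote→Q0. Q0=[P1,P3,P5] Q1=[P2,P4] Q2=[]
t=28-29: P1@Q0 runs 1, rem=1, I/O yield, promote→Q0. Q0=[P3,P5,P1] Q1=[P2,P4] Q2=[]
t=29-30: P3@Q0 runs 1, rem=0, completes. Q0=[P5,P1] Q1=[P2,P4] Q2=[]
t=30-31: P5@Q0 runs 1, rem=1, I/O yield, promote→Q0. Q0=[P1,P5] Q1=[P2,P4] Q2=[]
t=31-32: P1@Q0 runs 1, rem=0, completes. Q0=[P5] Q1=[P2,P4] Q2=[]
t=32-33: P5@Q0 runs 1, rem=0, completes. Q0=[] Q1=[P2,P4] Q2=[]
t=33-38: P2@Q1 runs 5, rem=1, quantum used, demote→Q2. Q0=[] Q1=[P4] Q2=[P2]
t=38-43: P4@Q1 runs 5, rem=8, quantum used, demote→Q2. Q0=[] Q1=[] Q2=[P2,P4]
t=43-44: P2@Q2 runs 1, rem=0, completes. Q0=[] Q1=[] Q2=[P4]
t=44-52: P4@Q2 runs 8, rem=0, completes. Q0=[] Q1=[] Q2=[]

Answer: 1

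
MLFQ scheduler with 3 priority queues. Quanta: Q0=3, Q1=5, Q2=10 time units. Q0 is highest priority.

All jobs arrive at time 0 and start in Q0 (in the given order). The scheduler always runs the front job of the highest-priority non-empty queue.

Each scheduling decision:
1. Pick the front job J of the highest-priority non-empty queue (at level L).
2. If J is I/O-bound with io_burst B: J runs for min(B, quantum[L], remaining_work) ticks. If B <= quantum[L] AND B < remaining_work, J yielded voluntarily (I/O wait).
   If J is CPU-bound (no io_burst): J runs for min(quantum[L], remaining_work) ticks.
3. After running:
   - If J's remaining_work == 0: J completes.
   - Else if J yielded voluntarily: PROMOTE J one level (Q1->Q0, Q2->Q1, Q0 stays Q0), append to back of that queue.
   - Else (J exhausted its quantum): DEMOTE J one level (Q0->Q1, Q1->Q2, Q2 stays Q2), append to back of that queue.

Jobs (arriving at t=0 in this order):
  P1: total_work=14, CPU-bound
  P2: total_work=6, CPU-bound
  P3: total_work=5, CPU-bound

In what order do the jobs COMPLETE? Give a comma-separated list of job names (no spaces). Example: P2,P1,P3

Answer: P2,P3,P1

Derivation:
t=0-3: P1@Q0 runs 3, rem=11, quantum used, demote→Q1. Q0=[P2,P3] Q1=[P1] Q2=[]
t=3-6: P2@Q0 runs 3, rem=3, quantum used, demote→Q1. Q0=[P3] Q1=[P1,P2] Q2=[]
t=6-9: P3@Q0 runs 3, rem=2, quantum used, demote→Q1. Q0=[] Q1=[P1,P2,P3] Q2=[]
t=9-14: P1@Q1 runs 5, rem=6, quantum used, demote→Q2. Q0=[] Q1=[P2,P3] Q2=[P1]
t=14-17: P2@Q1 runs 3, rem=0, completes. Q0=[] Q1=[P3] Q2=[P1]
t=17-19: P3@Q1 runs 2, rem=0, completes. Q0=[] Q1=[] Q2=[P1]
t=19-25: P1@Q2 runs 6, rem=0, completes. Q0=[] Q1=[] Q2=[]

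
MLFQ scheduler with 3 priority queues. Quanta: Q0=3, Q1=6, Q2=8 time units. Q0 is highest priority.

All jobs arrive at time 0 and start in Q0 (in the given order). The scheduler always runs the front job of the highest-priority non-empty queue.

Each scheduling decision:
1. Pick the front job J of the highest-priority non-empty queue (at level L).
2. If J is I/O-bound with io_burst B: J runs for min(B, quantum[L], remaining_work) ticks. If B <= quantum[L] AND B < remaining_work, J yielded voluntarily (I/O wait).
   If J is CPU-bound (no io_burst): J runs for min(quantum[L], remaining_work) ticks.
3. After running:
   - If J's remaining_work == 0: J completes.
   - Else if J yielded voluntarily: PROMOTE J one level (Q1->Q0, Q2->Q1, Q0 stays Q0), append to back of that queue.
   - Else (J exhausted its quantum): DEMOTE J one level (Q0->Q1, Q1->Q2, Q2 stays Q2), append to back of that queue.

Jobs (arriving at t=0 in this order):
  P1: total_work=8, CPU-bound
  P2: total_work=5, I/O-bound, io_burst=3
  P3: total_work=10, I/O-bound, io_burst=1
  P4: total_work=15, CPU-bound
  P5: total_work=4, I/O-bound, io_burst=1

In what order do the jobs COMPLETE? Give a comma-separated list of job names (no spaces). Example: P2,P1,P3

t=0-3: P1@Q0 runs 3, rem=5, quantum used, demote→Q1. Q0=[P2,P3,P4,P5] Q1=[P1] Q2=[]
t=3-6: P2@Q0 runs 3, rem=2, I/O yield, promote→Q0. Q0=[P3,P4,P5,P2] Q1=[P1] Q2=[]
t=6-7: P3@Q0 runs 1, rem=9, I/O yield, promote→Q0. Q0=[P4,P5,P2,P3] Q1=[P1] Q2=[]
t=7-10: P4@Q0 runs 3, rem=12, quantum used, demote→Q1. Q0=[P5,P2,P3] Q1=[P1,P4] Q2=[]
t=10-11: P5@Q0 runs 1, rem=3, I/O yield, promote→Q0. Q0=[P2,P3,P5] Q1=[P1,P4] Q2=[]
t=11-13: P2@Q0 runs 2, rem=0, completes. Q0=[P3,P5] Q1=[P1,P4] Q2=[]
t=13-14: P3@Q0 runs 1, rem=8, I/O yield, promote→Q0. Q0=[P5,P3] Q1=[P1,P4] Q2=[]
t=14-15: P5@Q0 runs 1, rem=2, I/O yield, promote→Q0. Q0=[P3,P5] Q1=[P1,P4] Q2=[]
t=15-16: P3@Q0 runs 1, rem=7, I/O yield, promote→Q0. Q0=[P5,P3] Q1=[P1,P4] Q2=[]
t=16-17: P5@Q0 runs 1, rem=1, I/O yield, promote→Q0. Q0=[P3,P5] Q1=[P1,P4] Q2=[]
t=17-18: P3@Q0 runs 1, rem=6, I/O yield, promote→Q0. Q0=[P5,P3] Q1=[P1,P4] Q2=[]
t=18-19: P5@Q0 runs 1, rem=0, completes. Q0=[P3] Q1=[P1,P4] Q2=[]
t=19-20: P3@Q0 runs 1, rem=5, I/O yield, promote→Q0. Q0=[P3] Q1=[P1,P4] Q2=[]
t=20-21: P3@Q0 runs 1, rem=4, I/O yield, promote→Q0. Q0=[P3] Q1=[P1,P4] Q2=[]
t=21-22: P3@Q0 runs 1, rem=3, I/O yield, promote→Q0. Q0=[P3] Q1=[P1,P4] Q2=[]
t=22-23: P3@Q0 runs 1, rem=2, I/O yield, promote→Q0. Q0=[P3] Q1=[P1,P4] Q2=[]
t=23-24: P3@Q0 runs 1, rem=1, I/O yield, promote→Q0. Q0=[P3] Q1=[P1,P4] Q2=[]
t=24-25: P3@Q0 runs 1, rem=0, completes. Q0=[] Q1=[P1,P4] Q2=[]
t=25-30: P1@Q1 runs 5, rem=0, completes. Q0=[] Q1=[P4] Q2=[]
t=30-36: P4@Q1 runs 6, rem=6, quantum used, demote→Q2. Q0=[] Q1=[] Q2=[P4]
t=36-42: P4@Q2 runs 6, rem=0, completes. Q0=[] Q1=[] Q2=[]

Answer: P2,P5,P3,P1,P4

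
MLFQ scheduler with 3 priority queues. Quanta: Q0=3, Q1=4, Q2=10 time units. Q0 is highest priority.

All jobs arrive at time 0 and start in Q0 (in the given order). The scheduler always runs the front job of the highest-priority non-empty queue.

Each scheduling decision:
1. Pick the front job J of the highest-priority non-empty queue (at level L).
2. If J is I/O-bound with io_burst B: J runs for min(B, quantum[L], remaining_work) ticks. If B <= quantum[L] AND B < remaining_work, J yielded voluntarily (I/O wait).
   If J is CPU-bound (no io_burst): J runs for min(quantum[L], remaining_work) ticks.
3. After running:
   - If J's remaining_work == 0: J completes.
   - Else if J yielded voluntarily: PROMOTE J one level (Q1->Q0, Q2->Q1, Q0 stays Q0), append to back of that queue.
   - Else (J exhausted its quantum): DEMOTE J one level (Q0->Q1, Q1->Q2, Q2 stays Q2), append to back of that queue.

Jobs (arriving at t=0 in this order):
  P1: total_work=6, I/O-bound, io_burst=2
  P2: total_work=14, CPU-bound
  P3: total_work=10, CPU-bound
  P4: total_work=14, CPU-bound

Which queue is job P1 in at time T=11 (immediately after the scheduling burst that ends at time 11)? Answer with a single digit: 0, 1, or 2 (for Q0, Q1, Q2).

Answer: 0

Derivation:
t=0-2: P1@Q0 runs 2, rem=4, I/O yield, promote→Q0. Q0=[P2,P3,P4,P1] Q1=[] Q2=[]
t=2-5: P2@Q0 runs 3, rem=11, quantum used, demote→Q1. Q0=[P3,P4,P1] Q1=[P2] Q2=[]
t=5-8: P3@Q0 runs 3, rem=7, quantum used, demote→Q1. Q0=[P4,P1] Q1=[P2,P3] Q2=[]
t=8-11: P4@Q0 runs 3, rem=11, quantum used, demote→Q1. Q0=[P1] Q1=[P2,P3,P4] Q2=[]
t=11-13: P1@Q0 runs 2, rem=2, I/O yield, promote→Q0. Q0=[P1] Q1=[P2,P3,P4] Q2=[]
t=13-15: P1@Q0 runs 2, rem=0, completes. Q0=[] Q1=[P2,P3,P4] Q2=[]
t=15-19: P2@Q1 runs 4, rem=7, quantum used, demote→Q2. Q0=[] Q1=[P3,P4] Q2=[P2]
t=19-23: P3@Q1 runs 4, rem=3, quantum used, demote→Q2. Q0=[] Q1=[P4] Q2=[P2,P3]
t=23-27: P4@Q1 runs 4, rem=7, quantum used, demote→Q2. Q0=[] Q1=[] Q2=[P2,P3,P4]
t=27-34: P2@Q2 runs 7, rem=0, completes. Q0=[] Q1=[] Q2=[P3,P4]
t=34-37: P3@Q2 runs 3, rem=0, completes. Q0=[] Q1=[] Q2=[P4]
t=37-44: P4@Q2 runs 7, rem=0, completes. Q0=[] Q1=[] Q2=[]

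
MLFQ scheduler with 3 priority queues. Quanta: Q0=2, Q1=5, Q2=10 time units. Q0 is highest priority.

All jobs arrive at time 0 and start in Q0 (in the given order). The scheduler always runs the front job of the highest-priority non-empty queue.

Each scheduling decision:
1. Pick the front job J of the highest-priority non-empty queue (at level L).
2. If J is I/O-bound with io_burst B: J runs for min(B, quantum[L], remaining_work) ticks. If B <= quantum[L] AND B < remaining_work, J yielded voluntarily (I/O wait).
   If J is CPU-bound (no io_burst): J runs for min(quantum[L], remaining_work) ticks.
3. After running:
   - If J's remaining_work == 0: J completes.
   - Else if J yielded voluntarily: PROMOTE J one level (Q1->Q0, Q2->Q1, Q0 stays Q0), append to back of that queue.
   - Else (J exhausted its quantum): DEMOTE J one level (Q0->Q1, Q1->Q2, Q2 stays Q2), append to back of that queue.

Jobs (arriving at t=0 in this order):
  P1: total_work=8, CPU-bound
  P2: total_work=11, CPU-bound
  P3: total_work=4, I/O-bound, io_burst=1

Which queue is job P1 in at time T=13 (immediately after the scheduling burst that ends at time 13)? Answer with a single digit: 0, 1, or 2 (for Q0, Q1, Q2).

t=0-2: P1@Q0 runs 2, rem=6, quantum used, demote→Q1. Q0=[P2,P3] Q1=[P1] Q2=[]
t=2-4: P2@Q0 runs 2, rem=9, quantum used, demote→Q1. Q0=[P3] Q1=[P1,P2] Q2=[]
t=4-5: P3@Q0 runs 1, rem=3, I/O yield, promote→Q0. Q0=[P3] Q1=[P1,P2] Q2=[]
t=5-6: P3@Q0 runs 1, rem=2, I/O yield, promote→Q0. Q0=[P3] Q1=[P1,P2] Q2=[]
t=6-7: P3@Q0 runs 1, rem=1, I/O yield, promote→Q0. Q0=[P3] Q1=[P1,P2] Q2=[]
t=7-8: P3@Q0 runs 1, rem=0, completes. Q0=[] Q1=[P1,P2] Q2=[]
t=8-13: P1@Q1 runs 5, rem=1, quantum used, demote→Q2. Q0=[] Q1=[P2] Q2=[P1]
t=13-18: P2@Q1 runs 5, rem=4, quantum used, demote→Q2. Q0=[] Q1=[] Q2=[P1,P2]
t=18-19: P1@Q2 runs 1, rem=0, completes. Q0=[] Q1=[] Q2=[P2]
t=19-23: P2@Q2 runs 4, rem=0, completes. Q0=[] Q1=[] Q2=[]

Answer: 2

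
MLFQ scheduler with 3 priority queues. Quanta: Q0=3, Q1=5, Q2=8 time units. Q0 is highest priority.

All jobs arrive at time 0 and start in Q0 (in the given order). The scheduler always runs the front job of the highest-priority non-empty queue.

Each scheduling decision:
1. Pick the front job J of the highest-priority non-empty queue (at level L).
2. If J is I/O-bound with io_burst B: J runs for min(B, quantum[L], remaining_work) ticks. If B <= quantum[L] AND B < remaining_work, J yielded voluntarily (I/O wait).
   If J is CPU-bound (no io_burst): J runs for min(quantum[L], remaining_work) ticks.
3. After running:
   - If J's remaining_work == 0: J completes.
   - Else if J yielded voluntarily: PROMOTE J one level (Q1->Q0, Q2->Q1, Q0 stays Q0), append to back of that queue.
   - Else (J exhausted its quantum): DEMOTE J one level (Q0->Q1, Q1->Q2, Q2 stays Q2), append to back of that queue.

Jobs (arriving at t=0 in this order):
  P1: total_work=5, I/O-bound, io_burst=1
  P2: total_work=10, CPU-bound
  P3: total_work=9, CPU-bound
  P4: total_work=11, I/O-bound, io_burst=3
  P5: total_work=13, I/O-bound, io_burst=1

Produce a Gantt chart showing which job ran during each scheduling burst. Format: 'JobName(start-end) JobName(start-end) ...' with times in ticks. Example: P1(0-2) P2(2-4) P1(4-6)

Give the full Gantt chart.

t=0-1: P1@Q0 runs 1, rem=4, I/O yield, promote→Q0. Q0=[P2,P3,P4,P5,P1] Q1=[] Q2=[]
t=1-4: P2@Q0 runs 3, rem=7, quantum used, demote→Q1. Q0=[P3,P4,P5,P1] Q1=[P2] Q2=[]
t=4-7: P3@Q0 runs 3, rem=6, quantum used, demote→Q1. Q0=[P4,P5,P1] Q1=[P2,P3] Q2=[]
t=7-10: P4@Q0 runs 3, rem=8, I/O yield, promote→Q0. Q0=[P5,P1,P4] Q1=[P2,P3] Q2=[]
t=10-11: P5@Q0 runs 1, rem=12, I/O yield, promote→Q0. Q0=[P1,P4,P5] Q1=[P2,P3] Q2=[]
t=11-12: P1@Q0 runs 1, rem=3, I/O yield, promote→Q0. Q0=[P4,P5,P1] Q1=[P2,P3] Q2=[]
t=12-15: P4@Q0 runs 3, rem=5, I/O yield, promote→Q0. Q0=[P5,P1,P4] Q1=[P2,P3] Q2=[]
t=15-16: P5@Q0 runs 1, rem=11, I/O yield, promote→Q0. Q0=[P1,P4,P5] Q1=[P2,P3] Q2=[]
t=16-17: P1@Q0 runs 1, rem=2, I/O yield, promote→Q0. Q0=[P4,P5,P1] Q1=[P2,P3] Q2=[]
t=17-20: P4@Q0 runs 3, rem=2, I/O yield, promote→Q0. Q0=[P5,P1,P4] Q1=[P2,P3] Q2=[]
t=20-21: P5@Q0 runs 1, rem=10, I/O yield, promote→Q0. Q0=[P1,P4,P5] Q1=[P2,P3] Q2=[]
t=21-22: P1@Q0 runs 1, rem=1, I/O yield, promote→Q0. Q0=[P4,P5,P1] Q1=[P2,P3] Q2=[]
t=22-24: P4@Q0 runs 2, rem=0, completes. Q0=[P5,P1] Q1=[P2,P3] Q2=[]
t=24-25: P5@Q0 runs 1, rem=9, I/O yield, promote→Q0. Q0=[P1,P5] Q1=[P2,P3] Q2=[]
t=25-26: P1@Q0 runs 1, rem=0, completes. Q0=[P5] Q1=[P2,P3] Q2=[]
t=26-27: P5@Q0 runs 1, rem=8, I/O yield, promote→Q0. Q0=[P5] Q1=[P2,P3] Q2=[]
t=27-28: P5@Q0 runs 1, rem=7, I/O yield, promote→Q0. Q0=[P5] Q1=[P2,P3] Q2=[]
t=28-29: P5@Q0 runs 1, rem=6, I/O yield, promote→Q0. Q0=[P5] Q1=[P2,P3] Q2=[]
t=29-30: P5@Q0 runs 1, rem=5, I/O yield, promote→Q0. Q0=[P5] Q1=[P2,P3] Q2=[]
t=30-31: P5@Q0 runs 1, rem=4, I/O yield, promote→Q0. Q0=[P5] Q1=[P2,P3] Q2=[]
t=31-32: P5@Q0 runs 1, rem=3, I/O yield, promote→Q0. Q0=[P5] Q1=[P2,P3] Q2=[]
t=32-33: P5@Q0 runs 1, rem=2, I/O yield, promote→Q0. Q0=[P5] Q1=[P2,P3] Q2=[]
t=33-34: P5@Q0 runs 1, rem=1, I/O yield, promote→Q0. Q0=[P5] Q1=[P2,P3] Q2=[]
t=34-35: P5@Q0 runs 1, rem=0, completes. Q0=[] Q1=[P2,P3] Q2=[]
t=35-40: P2@Q1 runs 5, rem=2, quantum used, demote→Q2. Q0=[] Q1=[P3] Q2=[P2]
t=40-45: P3@Q1 runs 5, rem=1, quantum used, demote→Q2. Q0=[] Q1=[] Q2=[P2,P3]
t=45-47: P2@Q2 runs 2, rem=0, completes. Q0=[] Q1=[] Q2=[P3]
t=47-48: P3@Q2 runs 1, rem=0, completes. Q0=[] Q1=[] Q2=[]

Answer: P1(0-1) P2(1-4) P3(4-7) P4(7-10) P5(10-11) P1(11-12) P4(12-15) P5(15-16) P1(16-17) P4(17-20) P5(20-21) P1(21-22) P4(22-24) P5(24-25) P1(25-26) P5(26-27) P5(27-28) P5(28-29) P5(29-30) P5(30-31) P5(31-32) P5(32-33) P5(33-34) P5(34-35) P2(35-40) P3(40-45) P2(45-47) P3(47-48)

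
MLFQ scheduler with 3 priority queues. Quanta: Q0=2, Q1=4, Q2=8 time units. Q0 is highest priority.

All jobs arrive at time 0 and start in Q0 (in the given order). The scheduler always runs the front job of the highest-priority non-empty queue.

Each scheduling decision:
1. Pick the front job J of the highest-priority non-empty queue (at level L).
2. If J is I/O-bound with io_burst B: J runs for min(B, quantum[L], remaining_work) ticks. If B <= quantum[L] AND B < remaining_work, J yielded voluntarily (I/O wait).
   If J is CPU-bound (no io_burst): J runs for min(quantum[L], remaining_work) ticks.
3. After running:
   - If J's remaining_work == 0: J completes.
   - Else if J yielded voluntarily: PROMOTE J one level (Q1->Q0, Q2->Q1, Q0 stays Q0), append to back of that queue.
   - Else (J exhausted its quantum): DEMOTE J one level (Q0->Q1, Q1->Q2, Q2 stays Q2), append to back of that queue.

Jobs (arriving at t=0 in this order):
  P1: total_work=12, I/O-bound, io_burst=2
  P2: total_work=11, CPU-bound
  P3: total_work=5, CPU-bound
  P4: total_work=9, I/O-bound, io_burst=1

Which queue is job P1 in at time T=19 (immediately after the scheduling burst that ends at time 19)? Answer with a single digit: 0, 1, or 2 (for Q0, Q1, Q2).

Answer: 0

Derivation:
t=0-2: P1@Q0 runs 2, rem=10, I/O yield, promote→Q0. Q0=[P2,P3,P4,P1] Q1=[] Q2=[]
t=2-4: P2@Q0 runs 2, rem=9, quantum used, demote→Q1. Q0=[P3,P4,P1] Q1=[P2] Q2=[]
t=4-6: P3@Q0 runs 2, rem=3, quantum used, demote→Q1. Q0=[P4,P1] Q1=[P2,P3] Q2=[]
t=6-7: P4@Q0 runs 1, rem=8, I/O yield, promote→Q0. Q0=[P1,P4] Q1=[P2,P3] Q2=[]
t=7-9: P1@Q0 runs 2, rem=8, I/O yield, promote→Q0. Q0=[P4,P1] Q1=[P2,P3] Q2=[]
t=9-10: P4@Q0 runs 1, rem=7, I/O yield, promote→Q0. Q0=[P1,P4] Q1=[P2,P3] Q2=[]
t=10-12: P1@Q0 runs 2, rem=6, I/O yield, promote→Q0. Q0=[P4,P1] Q1=[P2,P3] Q2=[]
t=12-13: P4@Q0 runs 1, rem=6, I/O yield, promote→Q0. Q0=[P1,P4] Q1=[P2,P3] Q2=[]
t=13-15: P1@Q0 runs 2, rem=4, I/O yield, promote→Q0. Q0=[P4,P1] Q1=[P2,P3] Q2=[]
t=15-16: P4@Q0 runs 1, rem=5, I/O yield, promote→Q0. Q0=[P1,P4] Q1=[P2,P3] Q2=[]
t=16-18: P1@Q0 runs 2, rem=2, I/O yield, promote→Q0. Q0=[P4,P1] Q1=[P2,P3] Q2=[]
t=18-19: P4@Q0 runs 1, rem=4, I/O yield, promote→Q0. Q0=[P1,P4] Q1=[P2,P3] Q2=[]
t=19-21: P1@Q0 runs 2, rem=0, completes. Q0=[P4] Q1=[P2,P3] Q2=[]
t=21-22: P4@Q0 runs 1, rem=3, I/O yield, promote→Q0. Q0=[P4] Q1=[P2,P3] Q2=[]
t=22-23: P4@Q0 runs 1, rem=2, I/O yield, promote→Q0. Q0=[P4] Q1=[P2,P3] Q2=[]
t=23-24: P4@Q0 runs 1, rem=1, I/O yield, promote→Q0. Q0=[P4] Q1=[P2,P3] Q2=[]
t=24-25: P4@Q0 runs 1, rem=0, completes. Q0=[] Q1=[P2,P3] Q2=[]
t=25-29: P2@Q1 runs 4, rem=5, quantum used, demote→Q2. Q0=[] Q1=[P3] Q2=[P2]
t=29-32: P3@Q1 runs 3, rem=0, completes. Q0=[] Q1=[] Q2=[P2]
t=32-37: P2@Q2 runs 5, rem=0, completes. Q0=[] Q1=[] Q2=[]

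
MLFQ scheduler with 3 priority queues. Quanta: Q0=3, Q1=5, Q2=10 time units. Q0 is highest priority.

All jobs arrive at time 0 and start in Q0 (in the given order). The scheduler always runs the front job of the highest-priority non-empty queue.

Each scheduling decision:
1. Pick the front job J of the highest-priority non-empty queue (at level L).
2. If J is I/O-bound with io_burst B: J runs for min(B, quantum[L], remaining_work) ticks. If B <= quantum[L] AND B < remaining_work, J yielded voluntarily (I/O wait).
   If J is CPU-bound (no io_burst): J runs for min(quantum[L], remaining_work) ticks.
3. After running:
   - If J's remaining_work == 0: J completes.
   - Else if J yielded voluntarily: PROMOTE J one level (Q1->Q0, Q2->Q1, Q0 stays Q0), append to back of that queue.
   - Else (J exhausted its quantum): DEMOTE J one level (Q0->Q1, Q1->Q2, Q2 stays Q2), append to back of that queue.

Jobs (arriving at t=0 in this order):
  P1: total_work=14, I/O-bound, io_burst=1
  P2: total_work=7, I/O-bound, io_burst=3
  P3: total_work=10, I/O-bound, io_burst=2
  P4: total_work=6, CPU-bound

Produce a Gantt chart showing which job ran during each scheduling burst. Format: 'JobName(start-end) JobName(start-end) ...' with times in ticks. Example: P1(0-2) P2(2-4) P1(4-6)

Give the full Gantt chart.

Answer: P1(0-1) P2(1-4) P3(4-6) P4(6-9) P1(9-10) P2(10-13) P3(13-15) P1(15-16) P2(16-17) P3(17-19) P1(19-20) P3(20-22) P1(22-23) P3(23-25) P1(25-26) P1(26-27) P1(27-28) P1(28-29) P1(29-30) P1(30-31) P1(31-32) P1(32-33) P1(33-34) P4(34-37)

Derivation:
t=0-1: P1@Q0 runs 1, rem=13, I/O yield, promote→Q0. Q0=[P2,P3,P4,P1] Q1=[] Q2=[]
t=1-4: P2@Q0 runs 3, rem=4, I/O yield, promote→Q0. Q0=[P3,P4,P1,P2] Q1=[] Q2=[]
t=4-6: P3@Q0 runs 2, rem=8, I/O yield, promote→Q0. Q0=[P4,P1,P2,P3] Q1=[] Q2=[]
t=6-9: P4@Q0 runs 3, rem=3, quantum used, demote→Q1. Q0=[P1,P2,P3] Q1=[P4] Q2=[]
t=9-10: P1@Q0 runs 1, rem=12, I/O yield, promote→Q0. Q0=[P2,P3,P1] Q1=[P4] Q2=[]
t=10-13: P2@Q0 runs 3, rem=1, I/O yield, promote→Q0. Q0=[P3,P1,P2] Q1=[P4] Q2=[]
t=13-15: P3@Q0 runs 2, rem=6, I/O yield, promote→Q0. Q0=[P1,P2,P3] Q1=[P4] Q2=[]
t=15-16: P1@Q0 runs 1, rem=11, I/O yield, promote→Q0. Q0=[P2,P3,P1] Q1=[P4] Q2=[]
t=16-17: P2@Q0 runs 1, rem=0, completes. Q0=[P3,P1] Q1=[P4] Q2=[]
t=17-19: P3@Q0 runs 2, rem=4, I/O yield, promote→Q0. Q0=[P1,P3] Q1=[P4] Q2=[]
t=19-20: P1@Q0 runs 1, rem=10, I/O yield, promote→Q0. Q0=[P3,P1] Q1=[P4] Q2=[]
t=20-22: P3@Q0 runs 2, rem=2, I/O yield, promote→Q0. Q0=[P1,P3] Q1=[P4] Q2=[]
t=22-23: P1@Q0 runs 1, rem=9, I/O yield, promote→Q0. Q0=[P3,P1] Q1=[P4] Q2=[]
t=23-25: P3@Q0 runs 2, rem=0, completes. Q0=[P1] Q1=[P4] Q2=[]
t=25-26: P1@Q0 runs 1, rem=8, I/O yield, promote→Q0. Q0=[P1] Q1=[P4] Q2=[]
t=26-27: P1@Q0 runs 1, rem=7, I/O yield, promote→Q0. Q0=[P1] Q1=[P4] Q2=[]
t=27-28: P1@Q0 runs 1, rem=6, I/O yield, promote→Q0. Q0=[P1] Q1=[P4] Q2=[]
t=28-29: P1@Q0 runs 1, rem=5, I/O yield, promote→Q0. Q0=[P1] Q1=[P4] Q2=[]
t=29-30: P1@Q0 runs 1, rem=4, I/O yield, promote→Q0. Q0=[P1] Q1=[P4] Q2=[]
t=30-31: P1@Q0 runs 1, rem=3, I/O yield, promote→Q0. Q0=[P1] Q1=[P4] Q2=[]
t=31-32: P1@Q0 runs 1, rem=2, I/O yield, promote→Q0. Q0=[P1] Q1=[P4] Q2=[]
t=32-33: P1@Q0 runs 1, rem=1, I/O yield, promote→Q0. Q0=[P1] Q1=[P4] Q2=[]
t=33-34: P1@Q0 runs 1, rem=0, completes. Q0=[] Q1=[P4] Q2=[]
t=34-37: P4@Q1 runs 3, rem=0, completes. Q0=[] Q1=[] Q2=[]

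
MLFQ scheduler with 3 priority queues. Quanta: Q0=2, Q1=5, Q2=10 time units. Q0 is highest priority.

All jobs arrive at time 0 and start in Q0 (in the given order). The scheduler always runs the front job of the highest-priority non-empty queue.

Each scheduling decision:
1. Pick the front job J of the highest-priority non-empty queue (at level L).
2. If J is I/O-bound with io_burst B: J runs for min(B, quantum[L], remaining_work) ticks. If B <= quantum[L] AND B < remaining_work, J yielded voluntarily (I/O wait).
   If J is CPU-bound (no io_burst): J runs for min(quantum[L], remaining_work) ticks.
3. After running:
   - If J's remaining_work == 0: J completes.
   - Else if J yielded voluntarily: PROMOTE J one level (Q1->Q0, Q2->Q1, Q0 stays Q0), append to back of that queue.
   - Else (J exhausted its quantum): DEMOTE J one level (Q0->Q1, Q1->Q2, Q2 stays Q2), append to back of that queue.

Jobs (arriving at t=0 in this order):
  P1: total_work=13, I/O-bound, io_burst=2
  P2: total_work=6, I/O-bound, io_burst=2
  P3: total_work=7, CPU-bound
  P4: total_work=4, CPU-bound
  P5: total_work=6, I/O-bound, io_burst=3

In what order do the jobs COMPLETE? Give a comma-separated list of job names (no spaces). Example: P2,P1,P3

Answer: P2,P1,P3,P4,P5

Derivation:
t=0-2: P1@Q0 runs 2, rem=11, I/O yield, promote→Q0. Q0=[P2,P3,P4,P5,P1] Q1=[] Q2=[]
t=2-4: P2@Q0 runs 2, rem=4, I/O yield, promote→Q0. Q0=[P3,P4,P5,P1,P2] Q1=[] Q2=[]
t=4-6: P3@Q0 runs 2, rem=5, quantum used, demote→Q1. Q0=[P4,P5,P1,P2] Q1=[P3] Q2=[]
t=6-8: P4@Q0 runs 2, rem=2, quantum used, demote→Q1. Q0=[P5,P1,P2] Q1=[P3,P4] Q2=[]
t=8-10: P5@Q0 runs 2, rem=4, quantum used, demote→Q1. Q0=[P1,P2] Q1=[P3,P4,P5] Q2=[]
t=10-12: P1@Q0 runs 2, rem=9, I/O yield, promote→Q0. Q0=[P2,P1] Q1=[P3,P4,P5] Q2=[]
t=12-14: P2@Q0 runs 2, rem=2, I/O yield, promote→Q0. Q0=[P1,P2] Q1=[P3,P4,P5] Q2=[]
t=14-16: P1@Q0 runs 2, rem=7, I/O yield, promote→Q0. Q0=[P2,P1] Q1=[P3,P4,P5] Q2=[]
t=16-18: P2@Q0 runs 2, rem=0, completes. Q0=[P1] Q1=[P3,P4,P5] Q2=[]
t=18-20: P1@Q0 runs 2, rem=5, I/O yield, promote→Q0. Q0=[P1] Q1=[P3,P4,P5] Q2=[]
t=20-22: P1@Q0 runs 2, rem=3, I/O yield, promote→Q0. Q0=[P1] Q1=[P3,P4,P5] Q2=[]
t=22-24: P1@Q0 runs 2, rem=1, I/O yield, promote→Q0. Q0=[P1] Q1=[P3,P4,P5] Q2=[]
t=24-25: P1@Q0 runs 1, rem=0, completes. Q0=[] Q1=[P3,P4,P5] Q2=[]
t=25-30: P3@Q1 runs 5, rem=0, completes. Q0=[] Q1=[P4,P5] Q2=[]
t=30-32: P4@Q1 runs 2, rem=0, completes. Q0=[] Q1=[P5] Q2=[]
t=32-35: P5@Q1 runs 3, rem=1, I/O yield, promote→Q0. Q0=[P5] Q1=[] Q2=[]
t=35-36: P5@Q0 runs 1, rem=0, completes. Q0=[] Q1=[] Q2=[]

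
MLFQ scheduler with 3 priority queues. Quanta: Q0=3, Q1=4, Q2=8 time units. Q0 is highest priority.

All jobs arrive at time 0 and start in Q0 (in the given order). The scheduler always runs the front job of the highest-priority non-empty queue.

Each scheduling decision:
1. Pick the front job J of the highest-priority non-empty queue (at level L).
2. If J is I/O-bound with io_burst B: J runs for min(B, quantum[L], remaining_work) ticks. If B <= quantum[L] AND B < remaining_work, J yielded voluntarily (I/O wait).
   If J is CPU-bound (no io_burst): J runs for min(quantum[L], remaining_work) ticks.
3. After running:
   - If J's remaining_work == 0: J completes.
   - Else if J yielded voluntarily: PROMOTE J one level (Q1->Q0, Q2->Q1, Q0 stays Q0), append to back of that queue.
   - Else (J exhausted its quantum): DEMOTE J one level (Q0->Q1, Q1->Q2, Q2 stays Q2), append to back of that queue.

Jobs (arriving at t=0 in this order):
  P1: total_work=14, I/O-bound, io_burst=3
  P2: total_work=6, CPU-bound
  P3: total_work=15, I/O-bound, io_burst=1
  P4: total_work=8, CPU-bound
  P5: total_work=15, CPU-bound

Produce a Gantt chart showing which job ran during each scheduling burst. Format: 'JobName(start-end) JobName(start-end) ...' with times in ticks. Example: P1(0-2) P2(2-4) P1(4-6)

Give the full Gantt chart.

t=0-3: P1@Q0 runs 3, rem=11, I/O yield, promote→Q0. Q0=[P2,P3,P4,P5,P1] Q1=[] Q2=[]
t=3-6: P2@Q0 runs 3, rem=3, quantum used, demote→Q1. Q0=[P3,P4,P5,P1] Q1=[P2] Q2=[]
t=6-7: P3@Q0 runs 1, rem=14, I/O yield, promote→Q0. Q0=[P4,P5,P1,P3] Q1=[P2] Q2=[]
t=7-10: P4@Q0 runs 3, rem=5, quantum used, demote→Q1. Q0=[P5,P1,P3] Q1=[P2,P4] Q2=[]
t=10-13: P5@Q0 runs 3, rem=12, quantum used, demote→Q1. Q0=[P1,P3] Q1=[P2,P4,P5] Q2=[]
t=13-16: P1@Q0 runs 3, rem=8, I/O yield, promote→Q0. Q0=[P3,P1] Q1=[P2,P4,P5] Q2=[]
t=16-17: P3@Q0 runs 1, rem=13, I/O yield, promote→Q0. Q0=[P1,P3] Q1=[P2,P4,P5] Q2=[]
t=17-20: P1@Q0 runs 3, rem=5, I/O yield, promote→Q0. Q0=[P3,P1] Q1=[P2,P4,P5] Q2=[]
t=20-21: P3@Q0 runs 1, rem=12, I/O yield, promote→Q0. Q0=[P1,P3] Q1=[P2,P4,P5] Q2=[]
t=21-24: P1@Q0 runs 3, rem=2, I/O yield, promote→Q0. Q0=[P3,P1] Q1=[P2,P4,P5] Q2=[]
t=24-25: P3@Q0 runs 1, rem=11, I/O yield, promote→Q0. Q0=[P1,P3] Q1=[P2,P4,P5] Q2=[]
t=25-27: P1@Q0 runs 2, rem=0, completes. Q0=[P3] Q1=[P2,P4,P5] Q2=[]
t=27-28: P3@Q0 runs 1, rem=10, I/O yield, promote→Q0. Q0=[P3] Q1=[P2,P4,P5] Q2=[]
t=28-29: P3@Q0 runs 1, rem=9, I/O yield, promote→Q0. Q0=[P3] Q1=[P2,P4,P5] Q2=[]
t=29-30: P3@Q0 runs 1, rem=8, I/O yield, promote→Q0. Q0=[P3] Q1=[P2,P4,P5] Q2=[]
t=30-31: P3@Q0 runs 1, rem=7, I/O yield, promote→Q0. Q0=[P3] Q1=[P2,P4,P5] Q2=[]
t=31-32: P3@Q0 runs 1, rem=6, I/O yield, promote→Q0. Q0=[P3] Q1=[P2,P4,P5] Q2=[]
t=32-33: P3@Q0 runs 1, rem=5, I/O yield, promote→Q0. Q0=[P3] Q1=[P2,P4,P5] Q2=[]
t=33-34: P3@Q0 runs 1, rem=4, I/O yield, promote→Q0. Q0=[P3] Q1=[P2,P4,P5] Q2=[]
t=34-35: P3@Q0 runs 1, rem=3, I/O yield, promote→Q0. Q0=[P3] Q1=[P2,P4,P5] Q2=[]
t=35-36: P3@Q0 runs 1, rem=2, I/O yield, promote→Q0. Q0=[P3] Q1=[P2,P4,P5] Q2=[]
t=36-37: P3@Q0 runs 1, rem=1, I/O yield, promote→Q0. Q0=[P3] Q1=[P2,P4,P5] Q2=[]
t=37-38: P3@Q0 runs 1, rem=0, completes. Q0=[] Q1=[P2,P4,P5] Q2=[]
t=38-41: P2@Q1 runs 3, rem=0, completes. Q0=[] Q1=[P4,P5] Q2=[]
t=41-45: P4@Q1 runs 4, rem=1, quantum used, demote→Q2. Q0=[] Q1=[P5] Q2=[P4]
t=45-49: P5@Q1 runs 4, rem=8, quantum used, demote→Q2. Q0=[] Q1=[] Q2=[P4,P5]
t=49-50: P4@Q2 runs 1, rem=0, completes. Q0=[] Q1=[] Q2=[P5]
t=50-58: P5@Q2 runs 8, rem=0, completes. Q0=[] Q1=[] Q2=[]

Answer: P1(0-3) P2(3-6) P3(6-7) P4(7-10) P5(10-13) P1(13-16) P3(16-17) P1(17-20) P3(20-21) P1(21-24) P3(24-25) P1(25-27) P3(27-28) P3(28-29) P3(29-30) P3(30-31) P3(31-32) P3(32-33) P3(33-34) P3(34-35) P3(35-36) P3(36-37) P3(37-38) P2(38-41) P4(41-45) P5(45-49) P4(49-50) P5(50-58)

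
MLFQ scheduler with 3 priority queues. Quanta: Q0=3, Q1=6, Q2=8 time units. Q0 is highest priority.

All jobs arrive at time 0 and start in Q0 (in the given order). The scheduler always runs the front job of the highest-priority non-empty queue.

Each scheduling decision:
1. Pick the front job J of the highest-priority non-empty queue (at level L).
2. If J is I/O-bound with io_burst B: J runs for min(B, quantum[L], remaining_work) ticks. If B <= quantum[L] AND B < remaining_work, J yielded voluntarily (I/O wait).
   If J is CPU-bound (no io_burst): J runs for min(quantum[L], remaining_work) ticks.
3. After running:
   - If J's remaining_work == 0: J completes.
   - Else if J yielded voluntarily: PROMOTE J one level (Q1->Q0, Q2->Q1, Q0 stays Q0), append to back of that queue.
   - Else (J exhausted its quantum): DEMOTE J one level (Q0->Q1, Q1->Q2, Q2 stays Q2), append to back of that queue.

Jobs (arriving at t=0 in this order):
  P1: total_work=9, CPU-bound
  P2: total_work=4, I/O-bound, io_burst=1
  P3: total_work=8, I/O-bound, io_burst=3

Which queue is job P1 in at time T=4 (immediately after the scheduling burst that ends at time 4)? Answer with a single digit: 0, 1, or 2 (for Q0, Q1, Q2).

Answer: 1

Derivation:
t=0-3: P1@Q0 runs 3, rem=6, quantum used, demote→Q1. Q0=[P2,P3] Q1=[P1] Q2=[]
t=3-4: P2@Q0 runs 1, rem=3, I/O yield, promote→Q0. Q0=[P3,P2] Q1=[P1] Q2=[]
t=4-7: P3@Q0 runs 3, rem=5, I/O yield, promote→Q0. Q0=[P2,P3] Q1=[P1] Q2=[]
t=7-8: P2@Q0 runs 1, rem=2, I/O yield, promote→Q0. Q0=[P3,P2] Q1=[P1] Q2=[]
t=8-11: P3@Q0 runs 3, rem=2, I/O yield, promote→Q0. Q0=[P2,P3] Q1=[P1] Q2=[]
t=11-12: P2@Q0 runs 1, rem=1, I/O yield, promote→Q0. Q0=[P3,P2] Q1=[P1] Q2=[]
t=12-14: P3@Q0 runs 2, rem=0, completes. Q0=[P2] Q1=[P1] Q2=[]
t=14-15: P2@Q0 runs 1, rem=0, completes. Q0=[] Q1=[P1] Q2=[]
t=15-21: P1@Q1 runs 6, rem=0, completes. Q0=[] Q1=[] Q2=[]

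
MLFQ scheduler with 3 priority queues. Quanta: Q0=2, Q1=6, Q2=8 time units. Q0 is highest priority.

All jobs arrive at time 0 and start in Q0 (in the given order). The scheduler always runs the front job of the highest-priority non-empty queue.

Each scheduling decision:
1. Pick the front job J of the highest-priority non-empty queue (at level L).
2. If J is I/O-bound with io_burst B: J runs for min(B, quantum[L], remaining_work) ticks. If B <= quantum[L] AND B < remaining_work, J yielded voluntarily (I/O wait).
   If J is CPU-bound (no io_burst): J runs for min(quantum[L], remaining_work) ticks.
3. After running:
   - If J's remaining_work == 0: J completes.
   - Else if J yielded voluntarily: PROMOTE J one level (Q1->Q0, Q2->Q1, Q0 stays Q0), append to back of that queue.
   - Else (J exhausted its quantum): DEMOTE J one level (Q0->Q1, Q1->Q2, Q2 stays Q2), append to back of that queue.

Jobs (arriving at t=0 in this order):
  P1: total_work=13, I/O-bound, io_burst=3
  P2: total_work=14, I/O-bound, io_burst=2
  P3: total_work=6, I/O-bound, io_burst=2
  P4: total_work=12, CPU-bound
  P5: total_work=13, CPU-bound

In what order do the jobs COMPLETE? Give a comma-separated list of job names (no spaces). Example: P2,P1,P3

Answer: P3,P2,P1,P4,P5

Derivation:
t=0-2: P1@Q0 runs 2, rem=11, quantum used, demote→Q1. Q0=[P2,P3,P4,P5] Q1=[P1] Q2=[]
t=2-4: P2@Q0 runs 2, rem=12, I/O yield, promote→Q0. Q0=[P3,P4,P5,P2] Q1=[P1] Q2=[]
t=4-6: P3@Q0 runs 2, rem=4, I/O yield, promote→Q0. Q0=[P4,P5,P2,P3] Q1=[P1] Q2=[]
t=6-8: P4@Q0 runs 2, rem=10, quantum used, demote→Q1. Q0=[P5,P2,P3] Q1=[P1,P4] Q2=[]
t=8-10: P5@Q0 runs 2, rem=11, quantum used, demote→Q1. Q0=[P2,P3] Q1=[P1,P4,P5] Q2=[]
t=10-12: P2@Q0 runs 2, rem=10, I/O yield, promote→Q0. Q0=[P3,P2] Q1=[P1,P4,P5] Q2=[]
t=12-14: P3@Q0 runs 2, rem=2, I/O yield, promote→Q0. Q0=[P2,P3] Q1=[P1,P4,P5] Q2=[]
t=14-16: P2@Q0 runs 2, rem=8, I/O yield, promote→Q0. Q0=[P3,P2] Q1=[P1,P4,P5] Q2=[]
t=16-18: P3@Q0 runs 2, rem=0, completes. Q0=[P2] Q1=[P1,P4,P5] Q2=[]
t=18-20: P2@Q0 runs 2, rem=6, I/O yield, promote→Q0. Q0=[P2] Q1=[P1,P4,P5] Q2=[]
t=20-22: P2@Q0 runs 2, rem=4, I/O yield, promote→Q0. Q0=[P2] Q1=[P1,P4,P5] Q2=[]
t=22-24: P2@Q0 runs 2, rem=2, I/O yield, promote→Q0. Q0=[P2] Q1=[P1,P4,P5] Q2=[]
t=24-26: P2@Q0 runs 2, rem=0, completes. Q0=[] Q1=[P1,P4,P5] Q2=[]
t=26-29: P1@Q1 runs 3, rem=8, I/O yield, promote→Q0. Q0=[P1] Q1=[P4,P5] Q2=[]
t=29-31: P1@Q0 runs 2, rem=6, quantum used, demote→Q1. Q0=[] Q1=[P4,P5,P1] Q2=[]
t=31-37: P4@Q1 runs 6, rem=4, quantum used, demote→Q2. Q0=[] Q1=[P5,P1] Q2=[P4]
t=37-43: P5@Q1 runs 6, rem=5, quantum used, demote→Q2. Q0=[] Q1=[P1] Q2=[P4,P5]
t=43-46: P1@Q1 runs 3, rem=3, I/O yield, promote→Q0. Q0=[P1] Q1=[] Q2=[P4,P5]
t=46-48: P1@Q0 runs 2, rem=1, quantum used, demote→Q1. Q0=[] Q1=[P1] Q2=[P4,P5]
t=48-49: P1@Q1 runs 1, rem=0, completes. Q0=[] Q1=[] Q2=[P4,P5]
t=49-53: P4@Q2 runs 4, rem=0, completes. Q0=[] Q1=[] Q2=[P5]
t=53-58: P5@Q2 runs 5, rem=0, completes. Q0=[] Q1=[] Q2=[]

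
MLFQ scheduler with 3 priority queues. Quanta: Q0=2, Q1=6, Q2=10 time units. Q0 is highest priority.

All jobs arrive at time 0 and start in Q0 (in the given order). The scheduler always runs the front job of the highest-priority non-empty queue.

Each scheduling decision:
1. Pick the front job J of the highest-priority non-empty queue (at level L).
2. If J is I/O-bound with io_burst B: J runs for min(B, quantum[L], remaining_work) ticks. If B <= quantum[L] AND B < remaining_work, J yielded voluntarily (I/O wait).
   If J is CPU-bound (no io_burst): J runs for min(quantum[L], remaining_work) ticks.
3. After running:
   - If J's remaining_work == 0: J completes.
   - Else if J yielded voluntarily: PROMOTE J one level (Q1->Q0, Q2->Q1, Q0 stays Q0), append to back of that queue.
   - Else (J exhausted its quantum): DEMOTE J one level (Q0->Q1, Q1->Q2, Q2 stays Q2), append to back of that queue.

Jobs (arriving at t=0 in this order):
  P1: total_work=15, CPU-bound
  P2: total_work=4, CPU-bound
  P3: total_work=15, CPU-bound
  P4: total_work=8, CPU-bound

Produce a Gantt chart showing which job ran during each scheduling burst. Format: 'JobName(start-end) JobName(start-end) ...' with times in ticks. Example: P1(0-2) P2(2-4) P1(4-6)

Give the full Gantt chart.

t=0-2: P1@Q0 runs 2, rem=13, quantum used, demote→Q1. Q0=[P2,P3,P4] Q1=[P1] Q2=[]
t=2-4: P2@Q0 runs 2, rem=2, quantum used, demote→Q1. Q0=[P3,P4] Q1=[P1,P2] Q2=[]
t=4-6: P3@Q0 runs 2, rem=13, quantum used, demote→Q1. Q0=[P4] Q1=[P1,P2,P3] Q2=[]
t=6-8: P4@Q0 runs 2, rem=6, quantum used, demote→Q1. Q0=[] Q1=[P1,P2,P3,P4] Q2=[]
t=8-14: P1@Q1 runs 6, rem=7, quantum used, demote→Q2. Q0=[] Q1=[P2,P3,P4] Q2=[P1]
t=14-16: P2@Q1 runs 2, rem=0, completes. Q0=[] Q1=[P3,P4] Q2=[P1]
t=16-22: P3@Q1 runs 6, rem=7, quantum used, demote→Q2. Q0=[] Q1=[P4] Q2=[P1,P3]
t=22-28: P4@Q1 runs 6, rem=0, completes. Q0=[] Q1=[] Q2=[P1,P3]
t=28-35: P1@Q2 runs 7, rem=0, completes. Q0=[] Q1=[] Q2=[P3]
t=35-42: P3@Q2 runs 7, rem=0, completes. Q0=[] Q1=[] Q2=[]

Answer: P1(0-2) P2(2-4) P3(4-6) P4(6-8) P1(8-14) P2(14-16) P3(16-22) P4(22-28) P1(28-35) P3(35-42)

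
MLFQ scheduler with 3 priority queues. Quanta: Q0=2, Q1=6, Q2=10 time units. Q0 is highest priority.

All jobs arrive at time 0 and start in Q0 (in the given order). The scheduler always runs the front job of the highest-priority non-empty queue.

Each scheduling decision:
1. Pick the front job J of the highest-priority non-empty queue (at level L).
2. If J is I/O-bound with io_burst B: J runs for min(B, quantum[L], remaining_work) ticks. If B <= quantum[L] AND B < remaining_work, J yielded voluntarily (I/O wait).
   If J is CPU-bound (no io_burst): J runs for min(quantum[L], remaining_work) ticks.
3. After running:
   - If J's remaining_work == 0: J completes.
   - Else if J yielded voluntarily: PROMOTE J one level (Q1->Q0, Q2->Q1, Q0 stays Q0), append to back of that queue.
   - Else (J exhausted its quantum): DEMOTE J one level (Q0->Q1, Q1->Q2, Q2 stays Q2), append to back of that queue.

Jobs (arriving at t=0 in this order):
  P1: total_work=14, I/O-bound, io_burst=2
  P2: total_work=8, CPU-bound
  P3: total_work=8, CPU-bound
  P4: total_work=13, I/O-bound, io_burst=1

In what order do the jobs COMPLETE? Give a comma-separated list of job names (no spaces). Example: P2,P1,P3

t=0-2: P1@Q0 runs 2, rem=12, I/O yield, promote→Q0. Q0=[P2,P3,P4,P1] Q1=[] Q2=[]
t=2-4: P2@Q0 runs 2, rem=6, quantum used, demote→Q1. Q0=[P3,P4,P1] Q1=[P2] Q2=[]
t=4-6: P3@Q0 runs 2, rem=6, quantum used, demote→Q1. Q0=[P4,P1] Q1=[P2,P3] Q2=[]
t=6-7: P4@Q0 runs 1, rem=12, I/O yield, promote→Q0. Q0=[P1,P4] Q1=[P2,P3] Q2=[]
t=7-9: P1@Q0 runs 2, rem=10, I/O yield, promote→Q0. Q0=[P4,P1] Q1=[P2,P3] Q2=[]
t=9-10: P4@Q0 runs 1, rem=11, I/O yield, promote→Q0. Q0=[P1,P4] Q1=[P2,P3] Q2=[]
t=10-12: P1@Q0 runs 2, rem=8, I/O yield, promote→Q0. Q0=[P4,P1] Q1=[P2,P3] Q2=[]
t=12-13: P4@Q0 runs 1, rem=10, I/O yield, promote→Q0. Q0=[P1,P4] Q1=[P2,P3] Q2=[]
t=13-15: P1@Q0 runs 2, rem=6, I/O yield, promote→Q0. Q0=[P4,P1] Q1=[P2,P3] Q2=[]
t=15-16: P4@Q0 runs 1, rem=9, I/O yield, promote→Q0. Q0=[P1,P4] Q1=[P2,P3] Q2=[]
t=16-18: P1@Q0 runs 2, rem=4, I/O yield, promote→Q0. Q0=[P4,P1] Q1=[P2,P3] Q2=[]
t=18-19: P4@Q0 runs 1, rem=8, I/O yield, promote→Q0. Q0=[P1,P4] Q1=[P2,P3] Q2=[]
t=19-21: P1@Q0 runs 2, rem=2, I/O yield, promote→Q0. Q0=[P4,P1] Q1=[P2,P3] Q2=[]
t=21-22: P4@Q0 runs 1, rem=7, I/O yield, promote→Q0. Q0=[P1,P4] Q1=[P2,P3] Q2=[]
t=22-24: P1@Q0 runs 2, rem=0, completes. Q0=[P4] Q1=[P2,P3] Q2=[]
t=24-25: P4@Q0 runs 1, rem=6, I/O yield, promote→Q0. Q0=[P4] Q1=[P2,P3] Q2=[]
t=25-26: P4@Q0 runs 1, rem=5, I/O yield, promote→Q0. Q0=[P4] Q1=[P2,P3] Q2=[]
t=26-27: P4@Q0 runs 1, rem=4, I/O yield, promote→Q0. Q0=[P4] Q1=[P2,P3] Q2=[]
t=27-28: P4@Q0 runs 1, rem=3, I/O yield, promote→Q0. Q0=[P4] Q1=[P2,P3] Q2=[]
t=28-29: P4@Q0 runs 1, rem=2, I/O yield, promote→Q0. Q0=[P4] Q1=[P2,P3] Q2=[]
t=29-30: P4@Q0 runs 1, rem=1, I/O yield, promote→Q0. Q0=[P4] Q1=[P2,P3] Q2=[]
t=30-31: P4@Q0 runs 1, rem=0, completes. Q0=[] Q1=[P2,P3] Q2=[]
t=31-37: P2@Q1 runs 6, rem=0, completes. Q0=[] Q1=[P3] Q2=[]
t=37-43: P3@Q1 runs 6, rem=0, completes. Q0=[] Q1=[] Q2=[]

Answer: P1,P4,P2,P3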